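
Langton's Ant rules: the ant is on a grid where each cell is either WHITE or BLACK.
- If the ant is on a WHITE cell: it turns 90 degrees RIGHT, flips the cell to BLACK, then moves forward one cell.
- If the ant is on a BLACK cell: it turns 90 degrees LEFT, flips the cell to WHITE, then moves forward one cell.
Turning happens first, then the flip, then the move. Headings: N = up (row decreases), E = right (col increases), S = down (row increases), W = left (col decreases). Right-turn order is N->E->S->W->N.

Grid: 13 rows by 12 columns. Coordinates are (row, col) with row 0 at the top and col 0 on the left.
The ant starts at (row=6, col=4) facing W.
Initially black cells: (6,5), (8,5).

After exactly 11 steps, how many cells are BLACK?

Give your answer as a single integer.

Answer: 9

Derivation:
Step 1: on WHITE (6,4): turn R to N, flip to black, move to (5,4). |black|=3
Step 2: on WHITE (5,4): turn R to E, flip to black, move to (5,5). |black|=4
Step 3: on WHITE (5,5): turn R to S, flip to black, move to (6,5). |black|=5
Step 4: on BLACK (6,5): turn L to E, flip to white, move to (6,6). |black|=4
Step 5: on WHITE (6,6): turn R to S, flip to black, move to (7,6). |black|=5
Step 6: on WHITE (7,6): turn R to W, flip to black, move to (7,5). |black|=6
Step 7: on WHITE (7,5): turn R to N, flip to black, move to (6,5). |black|=7
Step 8: on WHITE (6,5): turn R to E, flip to black, move to (6,6). |black|=8
Step 9: on BLACK (6,6): turn L to N, flip to white, move to (5,6). |black|=7
Step 10: on WHITE (5,6): turn R to E, flip to black, move to (5,7). |black|=8
Step 11: on WHITE (5,7): turn R to S, flip to black, move to (6,7). |black|=9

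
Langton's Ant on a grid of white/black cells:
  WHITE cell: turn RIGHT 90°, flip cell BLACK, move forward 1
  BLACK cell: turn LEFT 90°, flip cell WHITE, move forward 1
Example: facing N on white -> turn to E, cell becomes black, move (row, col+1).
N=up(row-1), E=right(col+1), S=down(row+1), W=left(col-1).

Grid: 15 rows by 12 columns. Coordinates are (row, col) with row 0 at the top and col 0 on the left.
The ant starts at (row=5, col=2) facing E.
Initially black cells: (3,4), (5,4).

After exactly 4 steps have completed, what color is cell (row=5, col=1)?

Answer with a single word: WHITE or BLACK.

Answer: BLACK

Derivation:
Step 1: on WHITE (5,2): turn R to S, flip to black, move to (6,2). |black|=3
Step 2: on WHITE (6,2): turn R to W, flip to black, move to (6,1). |black|=4
Step 3: on WHITE (6,1): turn R to N, flip to black, move to (5,1). |black|=5
Step 4: on WHITE (5,1): turn R to E, flip to black, move to (5,2). |black|=6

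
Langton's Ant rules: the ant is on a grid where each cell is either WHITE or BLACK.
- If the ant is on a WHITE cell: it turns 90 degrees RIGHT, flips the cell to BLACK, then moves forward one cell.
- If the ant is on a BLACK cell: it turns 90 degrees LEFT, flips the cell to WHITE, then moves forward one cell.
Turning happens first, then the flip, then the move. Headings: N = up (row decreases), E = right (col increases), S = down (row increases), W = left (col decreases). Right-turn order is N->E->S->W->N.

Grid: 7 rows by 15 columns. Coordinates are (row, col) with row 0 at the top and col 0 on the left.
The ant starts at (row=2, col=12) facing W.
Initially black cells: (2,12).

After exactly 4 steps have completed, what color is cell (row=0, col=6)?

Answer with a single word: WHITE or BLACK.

Step 1: on BLACK (2,12): turn L to S, flip to white, move to (3,12). |black|=0
Step 2: on WHITE (3,12): turn R to W, flip to black, move to (3,11). |black|=1
Step 3: on WHITE (3,11): turn R to N, flip to black, move to (2,11). |black|=2
Step 4: on WHITE (2,11): turn R to E, flip to black, move to (2,12). |black|=3

Answer: WHITE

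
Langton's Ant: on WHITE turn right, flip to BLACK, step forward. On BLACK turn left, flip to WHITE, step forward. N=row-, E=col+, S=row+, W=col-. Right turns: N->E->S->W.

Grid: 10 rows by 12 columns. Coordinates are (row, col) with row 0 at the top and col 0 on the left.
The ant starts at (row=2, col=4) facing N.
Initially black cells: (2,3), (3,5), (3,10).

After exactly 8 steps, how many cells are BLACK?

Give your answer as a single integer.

Answer: 7

Derivation:
Step 1: on WHITE (2,4): turn R to E, flip to black, move to (2,5). |black|=4
Step 2: on WHITE (2,5): turn R to S, flip to black, move to (3,5). |black|=5
Step 3: on BLACK (3,5): turn L to E, flip to white, move to (3,6). |black|=4
Step 4: on WHITE (3,6): turn R to S, flip to black, move to (4,6). |black|=5
Step 5: on WHITE (4,6): turn R to W, flip to black, move to (4,5). |black|=6
Step 6: on WHITE (4,5): turn R to N, flip to black, move to (3,5). |black|=7
Step 7: on WHITE (3,5): turn R to E, flip to black, move to (3,6). |black|=8
Step 8: on BLACK (3,6): turn L to N, flip to white, move to (2,6). |black|=7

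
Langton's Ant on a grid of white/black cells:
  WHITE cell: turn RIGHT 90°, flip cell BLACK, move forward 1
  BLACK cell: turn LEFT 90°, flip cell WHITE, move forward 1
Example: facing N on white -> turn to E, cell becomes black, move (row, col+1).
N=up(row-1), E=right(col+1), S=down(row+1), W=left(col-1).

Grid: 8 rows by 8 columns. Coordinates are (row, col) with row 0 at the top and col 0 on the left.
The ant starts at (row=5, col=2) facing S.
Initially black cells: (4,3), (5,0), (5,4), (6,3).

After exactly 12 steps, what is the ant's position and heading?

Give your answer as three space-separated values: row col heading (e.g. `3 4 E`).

Step 1: on WHITE (5,2): turn R to W, flip to black, move to (5,1). |black|=5
Step 2: on WHITE (5,1): turn R to N, flip to black, move to (4,1). |black|=6
Step 3: on WHITE (4,1): turn R to E, flip to black, move to (4,2). |black|=7
Step 4: on WHITE (4,2): turn R to S, flip to black, move to (5,2). |black|=8
Step 5: on BLACK (5,2): turn L to E, flip to white, move to (5,3). |black|=7
Step 6: on WHITE (5,3): turn R to S, flip to black, move to (6,3). |black|=8
Step 7: on BLACK (6,3): turn L to E, flip to white, move to (6,4). |black|=7
Step 8: on WHITE (6,4): turn R to S, flip to black, move to (7,4). |black|=8
Step 9: on WHITE (7,4): turn R to W, flip to black, move to (7,3). |black|=9
Step 10: on WHITE (7,3): turn R to N, flip to black, move to (6,3). |black|=10
Step 11: on WHITE (6,3): turn R to E, flip to black, move to (6,4). |black|=11
Step 12: on BLACK (6,4): turn L to N, flip to white, move to (5,4). |black|=10

Answer: 5 4 N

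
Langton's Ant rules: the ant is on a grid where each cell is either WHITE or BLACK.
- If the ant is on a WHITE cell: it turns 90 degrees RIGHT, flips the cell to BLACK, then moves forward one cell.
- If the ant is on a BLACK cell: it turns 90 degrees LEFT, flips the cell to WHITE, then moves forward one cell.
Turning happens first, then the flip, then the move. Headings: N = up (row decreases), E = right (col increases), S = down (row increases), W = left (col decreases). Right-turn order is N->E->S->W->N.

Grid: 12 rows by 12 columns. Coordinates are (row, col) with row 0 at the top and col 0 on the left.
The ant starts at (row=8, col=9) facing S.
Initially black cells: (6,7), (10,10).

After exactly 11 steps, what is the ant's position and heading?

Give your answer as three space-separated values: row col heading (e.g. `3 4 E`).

Step 1: on WHITE (8,9): turn R to W, flip to black, move to (8,8). |black|=3
Step 2: on WHITE (8,8): turn R to N, flip to black, move to (7,8). |black|=4
Step 3: on WHITE (7,8): turn R to E, flip to black, move to (7,9). |black|=5
Step 4: on WHITE (7,9): turn R to S, flip to black, move to (8,9). |black|=6
Step 5: on BLACK (8,9): turn L to E, flip to white, move to (8,10). |black|=5
Step 6: on WHITE (8,10): turn R to S, flip to black, move to (9,10). |black|=6
Step 7: on WHITE (9,10): turn R to W, flip to black, move to (9,9). |black|=7
Step 8: on WHITE (9,9): turn R to N, flip to black, move to (8,9). |black|=8
Step 9: on WHITE (8,9): turn R to E, flip to black, move to (8,10). |black|=9
Step 10: on BLACK (8,10): turn L to N, flip to white, move to (7,10). |black|=8
Step 11: on WHITE (7,10): turn R to E, flip to black, move to (7,11). |black|=9

Answer: 7 11 E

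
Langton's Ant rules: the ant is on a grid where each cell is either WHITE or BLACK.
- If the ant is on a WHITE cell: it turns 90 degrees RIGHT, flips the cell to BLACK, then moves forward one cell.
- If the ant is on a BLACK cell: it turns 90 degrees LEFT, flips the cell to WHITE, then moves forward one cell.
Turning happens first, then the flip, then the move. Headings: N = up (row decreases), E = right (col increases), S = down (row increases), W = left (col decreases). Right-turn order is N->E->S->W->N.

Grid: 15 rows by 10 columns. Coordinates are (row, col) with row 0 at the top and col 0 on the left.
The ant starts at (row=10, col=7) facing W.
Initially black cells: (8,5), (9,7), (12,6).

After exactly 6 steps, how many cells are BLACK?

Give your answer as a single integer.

Answer: 7

Derivation:
Step 1: on WHITE (10,7): turn R to N, flip to black, move to (9,7). |black|=4
Step 2: on BLACK (9,7): turn L to W, flip to white, move to (9,6). |black|=3
Step 3: on WHITE (9,6): turn R to N, flip to black, move to (8,6). |black|=4
Step 4: on WHITE (8,6): turn R to E, flip to black, move to (8,7). |black|=5
Step 5: on WHITE (8,7): turn R to S, flip to black, move to (9,7). |black|=6
Step 6: on WHITE (9,7): turn R to W, flip to black, move to (9,6). |black|=7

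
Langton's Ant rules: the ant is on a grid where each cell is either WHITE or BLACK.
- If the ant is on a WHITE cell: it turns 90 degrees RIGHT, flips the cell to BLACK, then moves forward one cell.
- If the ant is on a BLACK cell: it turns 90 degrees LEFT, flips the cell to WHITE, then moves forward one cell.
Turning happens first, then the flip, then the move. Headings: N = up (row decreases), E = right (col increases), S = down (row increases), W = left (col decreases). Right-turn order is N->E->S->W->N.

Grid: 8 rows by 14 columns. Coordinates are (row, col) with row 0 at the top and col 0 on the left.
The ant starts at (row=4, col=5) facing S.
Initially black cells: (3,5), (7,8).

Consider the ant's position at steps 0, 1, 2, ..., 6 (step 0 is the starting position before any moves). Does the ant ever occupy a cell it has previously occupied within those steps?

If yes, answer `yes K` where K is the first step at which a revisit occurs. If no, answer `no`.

Answer: no

Derivation:
Step 1: on WHITE (4,5): turn R to W, flip to black, move to (4,4). |black|=3 — new cell
Step 2: on WHITE (4,4): turn R to N, flip to black, move to (3,4). |black|=4 — new cell
Step 3: on WHITE (3,4): turn R to E, flip to black, move to (3,5). |black|=5 — new cell
Step 4: on BLACK (3,5): turn L to N, flip to white, move to (2,5). |black|=4 — new cell
Step 5: on WHITE (2,5): turn R to E, flip to black, move to (2,6). |black|=5 — new cell
Step 6: on WHITE (2,6): turn R to S, flip to black, move to (3,6). |black|=6 — new cell
No revisit within 6 steps.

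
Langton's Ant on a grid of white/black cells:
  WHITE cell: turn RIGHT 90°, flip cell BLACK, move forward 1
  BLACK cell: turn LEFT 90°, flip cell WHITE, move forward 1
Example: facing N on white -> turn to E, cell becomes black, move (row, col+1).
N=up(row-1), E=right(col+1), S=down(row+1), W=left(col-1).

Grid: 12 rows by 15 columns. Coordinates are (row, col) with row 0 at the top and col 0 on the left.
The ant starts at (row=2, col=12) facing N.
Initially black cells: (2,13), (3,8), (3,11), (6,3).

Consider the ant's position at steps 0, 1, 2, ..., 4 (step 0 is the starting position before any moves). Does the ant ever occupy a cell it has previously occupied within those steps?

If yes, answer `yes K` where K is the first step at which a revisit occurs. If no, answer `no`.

Answer: no

Derivation:
Step 1: on WHITE (2,12): turn R to E, flip to black, move to (2,13). |black|=5 — new cell
Step 2: on BLACK (2,13): turn L to N, flip to white, move to (1,13). |black|=4 — new cell
Step 3: on WHITE (1,13): turn R to E, flip to black, move to (1,14). |black|=5 — new cell
Step 4: on WHITE (1,14): turn R to S, flip to black, move to (2,14). |black|=6 — new cell
No revisit within 4 steps.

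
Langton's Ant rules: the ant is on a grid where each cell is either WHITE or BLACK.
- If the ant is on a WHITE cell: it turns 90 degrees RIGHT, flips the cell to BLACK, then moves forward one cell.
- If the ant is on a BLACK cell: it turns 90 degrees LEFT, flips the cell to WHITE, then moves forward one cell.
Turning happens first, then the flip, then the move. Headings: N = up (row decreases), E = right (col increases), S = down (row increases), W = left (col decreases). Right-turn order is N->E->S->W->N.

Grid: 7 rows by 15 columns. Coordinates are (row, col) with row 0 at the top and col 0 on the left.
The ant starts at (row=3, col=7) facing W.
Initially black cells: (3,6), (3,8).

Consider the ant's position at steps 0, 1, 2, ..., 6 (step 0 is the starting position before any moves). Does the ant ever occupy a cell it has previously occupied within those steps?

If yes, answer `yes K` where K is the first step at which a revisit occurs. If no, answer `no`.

Step 1: on WHITE (3,7): turn R to N, flip to black, move to (2,7). |black|=3 — new cell
Step 2: on WHITE (2,7): turn R to E, flip to black, move to (2,8). |black|=4 — new cell
Step 3: on WHITE (2,8): turn R to S, flip to black, move to (3,8). |black|=5 — new cell
Step 4: on BLACK (3,8): turn L to E, flip to white, move to (3,9). |black|=4 — new cell
Step 5: on WHITE (3,9): turn R to S, flip to black, move to (4,9). |black|=5 — new cell
Step 6: on WHITE (4,9): turn R to W, flip to black, move to (4,8). |black|=6 — new cell
No revisit within 6 steps.

Answer: no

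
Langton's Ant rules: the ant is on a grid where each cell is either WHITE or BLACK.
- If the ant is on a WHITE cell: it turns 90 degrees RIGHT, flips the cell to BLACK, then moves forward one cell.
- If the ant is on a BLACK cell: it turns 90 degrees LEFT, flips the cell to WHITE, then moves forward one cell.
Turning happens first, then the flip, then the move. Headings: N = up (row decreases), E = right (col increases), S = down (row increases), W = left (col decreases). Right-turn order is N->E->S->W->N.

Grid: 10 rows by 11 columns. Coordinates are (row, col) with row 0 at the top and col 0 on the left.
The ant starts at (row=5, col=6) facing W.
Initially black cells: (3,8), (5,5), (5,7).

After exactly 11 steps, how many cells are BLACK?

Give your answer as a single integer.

Step 1: on WHITE (5,6): turn R to N, flip to black, move to (4,6). |black|=4
Step 2: on WHITE (4,6): turn R to E, flip to black, move to (4,7). |black|=5
Step 3: on WHITE (4,7): turn R to S, flip to black, move to (5,7). |black|=6
Step 4: on BLACK (5,7): turn L to E, flip to white, move to (5,8). |black|=5
Step 5: on WHITE (5,8): turn R to S, flip to black, move to (6,8). |black|=6
Step 6: on WHITE (6,8): turn R to W, flip to black, move to (6,7). |black|=7
Step 7: on WHITE (6,7): turn R to N, flip to black, move to (5,7). |black|=8
Step 8: on WHITE (5,7): turn R to E, flip to black, move to (5,8). |black|=9
Step 9: on BLACK (5,8): turn L to N, flip to white, move to (4,8). |black|=8
Step 10: on WHITE (4,8): turn R to E, flip to black, move to (4,9). |black|=9
Step 11: on WHITE (4,9): turn R to S, flip to black, move to (5,9). |black|=10

Answer: 10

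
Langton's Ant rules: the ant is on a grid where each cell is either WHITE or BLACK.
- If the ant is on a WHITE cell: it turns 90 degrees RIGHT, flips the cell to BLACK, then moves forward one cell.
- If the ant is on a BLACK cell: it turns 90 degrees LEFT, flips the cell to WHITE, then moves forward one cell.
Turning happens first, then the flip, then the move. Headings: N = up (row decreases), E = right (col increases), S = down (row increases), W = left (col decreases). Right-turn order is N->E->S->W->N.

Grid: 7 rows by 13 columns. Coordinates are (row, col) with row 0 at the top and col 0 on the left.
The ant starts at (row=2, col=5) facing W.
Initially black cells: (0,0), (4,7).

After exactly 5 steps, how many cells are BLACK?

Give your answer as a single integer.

Step 1: on WHITE (2,5): turn R to N, flip to black, move to (1,5). |black|=3
Step 2: on WHITE (1,5): turn R to E, flip to black, move to (1,6). |black|=4
Step 3: on WHITE (1,6): turn R to S, flip to black, move to (2,6). |black|=5
Step 4: on WHITE (2,6): turn R to W, flip to black, move to (2,5). |black|=6
Step 5: on BLACK (2,5): turn L to S, flip to white, move to (3,5). |black|=5

Answer: 5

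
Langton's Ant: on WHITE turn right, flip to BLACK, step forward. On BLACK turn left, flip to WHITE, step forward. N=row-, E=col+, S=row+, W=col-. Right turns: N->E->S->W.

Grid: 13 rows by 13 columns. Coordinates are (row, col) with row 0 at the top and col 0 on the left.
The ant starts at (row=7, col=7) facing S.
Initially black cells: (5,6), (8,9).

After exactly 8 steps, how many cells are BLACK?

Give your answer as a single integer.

Answer: 8

Derivation:
Step 1: on WHITE (7,7): turn R to W, flip to black, move to (7,6). |black|=3
Step 2: on WHITE (7,6): turn R to N, flip to black, move to (6,6). |black|=4
Step 3: on WHITE (6,6): turn R to E, flip to black, move to (6,7). |black|=5
Step 4: on WHITE (6,7): turn R to S, flip to black, move to (7,7). |black|=6
Step 5: on BLACK (7,7): turn L to E, flip to white, move to (7,8). |black|=5
Step 6: on WHITE (7,8): turn R to S, flip to black, move to (8,8). |black|=6
Step 7: on WHITE (8,8): turn R to W, flip to black, move to (8,7). |black|=7
Step 8: on WHITE (8,7): turn R to N, flip to black, move to (7,7). |black|=8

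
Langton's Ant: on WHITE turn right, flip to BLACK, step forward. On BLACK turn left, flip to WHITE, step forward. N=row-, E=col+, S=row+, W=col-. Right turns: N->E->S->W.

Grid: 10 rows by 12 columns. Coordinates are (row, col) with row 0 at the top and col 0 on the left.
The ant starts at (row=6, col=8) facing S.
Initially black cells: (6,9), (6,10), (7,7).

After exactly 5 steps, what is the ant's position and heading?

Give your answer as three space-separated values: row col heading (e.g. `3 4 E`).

Step 1: on WHITE (6,8): turn R to W, flip to black, move to (6,7). |black|=4
Step 2: on WHITE (6,7): turn R to N, flip to black, move to (5,7). |black|=5
Step 3: on WHITE (5,7): turn R to E, flip to black, move to (5,8). |black|=6
Step 4: on WHITE (5,8): turn R to S, flip to black, move to (6,8). |black|=7
Step 5: on BLACK (6,8): turn L to E, flip to white, move to (6,9). |black|=6

Answer: 6 9 E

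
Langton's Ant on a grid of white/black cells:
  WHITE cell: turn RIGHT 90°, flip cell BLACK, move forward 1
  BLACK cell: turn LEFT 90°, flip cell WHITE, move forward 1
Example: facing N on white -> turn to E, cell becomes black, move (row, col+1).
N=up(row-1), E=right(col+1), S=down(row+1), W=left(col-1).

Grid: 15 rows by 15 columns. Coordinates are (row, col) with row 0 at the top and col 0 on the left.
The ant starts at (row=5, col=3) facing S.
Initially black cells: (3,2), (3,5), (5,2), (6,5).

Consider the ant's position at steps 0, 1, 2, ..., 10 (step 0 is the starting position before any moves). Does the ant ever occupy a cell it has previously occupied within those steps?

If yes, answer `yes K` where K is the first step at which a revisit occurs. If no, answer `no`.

Answer: yes 5

Derivation:
Step 1: on WHITE (5,3): turn R to W, flip to black, move to (5,2). |black|=5 — new cell
Step 2: on BLACK (5,2): turn L to S, flip to white, move to (6,2). |black|=4 — new cell
Step 3: on WHITE (6,2): turn R to W, flip to black, move to (6,1). |black|=5 — new cell
Step 4: on WHITE (6,1): turn R to N, flip to black, move to (5,1). |black|=6 — new cell
Step 5: on WHITE (5,1): turn R to E, flip to black, move to (5,2). |black|=7 — REVISIT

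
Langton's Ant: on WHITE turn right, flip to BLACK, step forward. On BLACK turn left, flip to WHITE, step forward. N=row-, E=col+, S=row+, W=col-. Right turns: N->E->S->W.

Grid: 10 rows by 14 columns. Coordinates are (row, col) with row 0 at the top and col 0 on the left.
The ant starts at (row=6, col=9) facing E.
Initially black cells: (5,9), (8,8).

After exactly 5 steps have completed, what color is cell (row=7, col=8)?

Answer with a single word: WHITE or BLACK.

Answer: BLACK

Derivation:
Step 1: on WHITE (6,9): turn R to S, flip to black, move to (7,9). |black|=3
Step 2: on WHITE (7,9): turn R to W, flip to black, move to (7,8). |black|=4
Step 3: on WHITE (7,8): turn R to N, flip to black, move to (6,8). |black|=5
Step 4: on WHITE (6,8): turn R to E, flip to black, move to (6,9). |black|=6
Step 5: on BLACK (6,9): turn L to N, flip to white, move to (5,9). |black|=5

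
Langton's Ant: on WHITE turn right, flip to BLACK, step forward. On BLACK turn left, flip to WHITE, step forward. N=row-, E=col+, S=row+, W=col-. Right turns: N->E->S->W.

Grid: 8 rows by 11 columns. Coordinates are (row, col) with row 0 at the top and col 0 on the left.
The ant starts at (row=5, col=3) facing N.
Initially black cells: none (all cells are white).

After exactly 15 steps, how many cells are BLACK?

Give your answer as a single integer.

Step 1: on WHITE (5,3): turn R to E, flip to black, move to (5,4). |black|=1
Step 2: on WHITE (5,4): turn R to S, flip to black, move to (6,4). |black|=2
Step 3: on WHITE (6,4): turn R to W, flip to black, move to (6,3). |black|=3
Step 4: on WHITE (6,3): turn R to N, flip to black, move to (5,3). |black|=4
Step 5: on BLACK (5,3): turn L to W, flip to white, move to (5,2). |black|=3
Step 6: on WHITE (5,2): turn R to N, flip to black, move to (4,2). |black|=4
Step 7: on WHITE (4,2): turn R to E, flip to black, move to (4,3). |black|=5
Step 8: on WHITE (4,3): turn R to S, flip to black, move to (5,3). |black|=6
Step 9: on WHITE (5,3): turn R to W, flip to black, move to (5,2). |black|=7
Step 10: on BLACK (5,2): turn L to S, flip to white, move to (6,2). |black|=6
Step 11: on WHITE (6,2): turn R to W, flip to black, move to (6,1). |black|=7
Step 12: on WHITE (6,1): turn R to N, flip to black, move to (5,1). |black|=8
Step 13: on WHITE (5,1): turn R to E, flip to black, move to (5,2). |black|=9
Step 14: on WHITE (5,2): turn R to S, flip to black, move to (6,2). |black|=10
Step 15: on BLACK (6,2): turn L to E, flip to white, move to (6,3). |black|=9

Answer: 9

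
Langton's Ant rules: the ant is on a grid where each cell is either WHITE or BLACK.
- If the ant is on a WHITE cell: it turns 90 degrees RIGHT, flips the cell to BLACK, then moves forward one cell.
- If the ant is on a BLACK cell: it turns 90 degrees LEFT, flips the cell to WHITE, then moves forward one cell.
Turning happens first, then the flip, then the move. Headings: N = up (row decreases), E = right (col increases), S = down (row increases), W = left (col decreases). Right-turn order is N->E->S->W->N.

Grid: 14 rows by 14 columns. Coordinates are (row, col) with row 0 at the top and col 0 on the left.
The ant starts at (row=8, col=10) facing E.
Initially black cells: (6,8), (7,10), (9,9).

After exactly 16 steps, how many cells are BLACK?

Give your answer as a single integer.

Answer: 7

Derivation:
Step 1: on WHITE (8,10): turn R to S, flip to black, move to (9,10). |black|=4
Step 2: on WHITE (9,10): turn R to W, flip to black, move to (9,9). |black|=5
Step 3: on BLACK (9,9): turn L to S, flip to white, move to (10,9). |black|=4
Step 4: on WHITE (10,9): turn R to W, flip to black, move to (10,8). |black|=5
Step 5: on WHITE (10,8): turn R to N, flip to black, move to (9,8). |black|=6
Step 6: on WHITE (9,8): turn R to E, flip to black, move to (9,9). |black|=7
Step 7: on WHITE (9,9): turn R to S, flip to black, move to (10,9). |black|=8
Step 8: on BLACK (10,9): turn L to E, flip to white, move to (10,10). |black|=7
Step 9: on WHITE (10,10): turn R to S, flip to black, move to (11,10). |black|=8
Step 10: on WHITE (11,10): turn R to W, flip to black, move to (11,9). |black|=9
Step 11: on WHITE (11,9): turn R to N, flip to black, move to (10,9). |black|=10
Step 12: on WHITE (10,9): turn R to E, flip to black, move to (10,10). |black|=11
Step 13: on BLACK (10,10): turn L to N, flip to white, move to (9,10). |black|=10
Step 14: on BLACK (9,10): turn L to W, flip to white, move to (9,9). |black|=9
Step 15: on BLACK (9,9): turn L to S, flip to white, move to (10,9). |black|=8
Step 16: on BLACK (10,9): turn L to E, flip to white, move to (10,10). |black|=7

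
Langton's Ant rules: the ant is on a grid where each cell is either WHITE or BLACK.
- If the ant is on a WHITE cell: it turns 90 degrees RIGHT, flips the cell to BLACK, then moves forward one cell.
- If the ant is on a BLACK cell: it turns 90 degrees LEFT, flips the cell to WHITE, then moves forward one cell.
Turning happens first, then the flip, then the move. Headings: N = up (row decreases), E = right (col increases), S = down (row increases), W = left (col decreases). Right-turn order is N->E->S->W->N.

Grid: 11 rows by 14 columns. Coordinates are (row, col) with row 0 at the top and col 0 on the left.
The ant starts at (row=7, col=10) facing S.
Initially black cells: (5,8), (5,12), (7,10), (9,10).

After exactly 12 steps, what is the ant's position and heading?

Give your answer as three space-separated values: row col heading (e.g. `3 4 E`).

Answer: 5 10 N

Derivation:
Step 1: on BLACK (7,10): turn L to E, flip to white, move to (7,11). |black|=3
Step 2: on WHITE (7,11): turn R to S, flip to black, move to (8,11). |black|=4
Step 3: on WHITE (8,11): turn R to W, flip to black, move to (8,10). |black|=5
Step 4: on WHITE (8,10): turn R to N, flip to black, move to (7,10). |black|=6
Step 5: on WHITE (7,10): turn R to E, flip to black, move to (7,11). |black|=7
Step 6: on BLACK (7,11): turn L to N, flip to white, move to (6,11). |black|=6
Step 7: on WHITE (6,11): turn R to E, flip to black, move to (6,12). |black|=7
Step 8: on WHITE (6,12): turn R to S, flip to black, move to (7,12). |black|=8
Step 9: on WHITE (7,12): turn R to W, flip to black, move to (7,11). |black|=9
Step 10: on WHITE (7,11): turn R to N, flip to black, move to (6,11). |black|=10
Step 11: on BLACK (6,11): turn L to W, flip to white, move to (6,10). |black|=9
Step 12: on WHITE (6,10): turn R to N, flip to black, move to (5,10). |black|=10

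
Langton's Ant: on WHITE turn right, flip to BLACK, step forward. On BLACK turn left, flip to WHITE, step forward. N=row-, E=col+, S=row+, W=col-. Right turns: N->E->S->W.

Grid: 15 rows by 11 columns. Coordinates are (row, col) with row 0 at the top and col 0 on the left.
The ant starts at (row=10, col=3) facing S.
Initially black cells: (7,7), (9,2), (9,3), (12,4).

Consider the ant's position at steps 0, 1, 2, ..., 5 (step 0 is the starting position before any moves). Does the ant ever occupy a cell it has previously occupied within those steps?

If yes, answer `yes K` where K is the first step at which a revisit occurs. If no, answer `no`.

Step 1: on WHITE (10,3): turn R to W, flip to black, move to (10,2). |black|=5 — new cell
Step 2: on WHITE (10,2): turn R to N, flip to black, move to (9,2). |black|=6 — new cell
Step 3: on BLACK (9,2): turn L to W, flip to white, move to (9,1). |black|=5 — new cell
Step 4: on WHITE (9,1): turn R to N, flip to black, move to (8,1). |black|=6 — new cell
Step 5: on WHITE (8,1): turn R to E, flip to black, move to (8,2). |black|=7 — new cell
No revisit within 5 steps.

Answer: no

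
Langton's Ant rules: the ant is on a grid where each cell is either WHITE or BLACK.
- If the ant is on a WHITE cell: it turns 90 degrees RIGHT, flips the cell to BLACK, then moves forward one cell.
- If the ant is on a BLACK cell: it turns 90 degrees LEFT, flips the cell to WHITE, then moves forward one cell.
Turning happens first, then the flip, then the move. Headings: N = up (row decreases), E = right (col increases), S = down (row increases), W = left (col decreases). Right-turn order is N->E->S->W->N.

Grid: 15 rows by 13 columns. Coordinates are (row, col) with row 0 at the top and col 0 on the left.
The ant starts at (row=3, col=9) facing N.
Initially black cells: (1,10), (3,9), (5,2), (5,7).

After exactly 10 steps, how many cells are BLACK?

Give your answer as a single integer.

Answer: 10

Derivation:
Step 1: on BLACK (3,9): turn L to W, flip to white, move to (3,8). |black|=3
Step 2: on WHITE (3,8): turn R to N, flip to black, move to (2,8). |black|=4
Step 3: on WHITE (2,8): turn R to E, flip to black, move to (2,9). |black|=5
Step 4: on WHITE (2,9): turn R to S, flip to black, move to (3,9). |black|=6
Step 5: on WHITE (3,9): turn R to W, flip to black, move to (3,8). |black|=7
Step 6: on BLACK (3,8): turn L to S, flip to white, move to (4,8). |black|=6
Step 7: on WHITE (4,8): turn R to W, flip to black, move to (4,7). |black|=7
Step 8: on WHITE (4,7): turn R to N, flip to black, move to (3,7). |black|=8
Step 9: on WHITE (3,7): turn R to E, flip to black, move to (3,8). |black|=9
Step 10: on WHITE (3,8): turn R to S, flip to black, move to (4,8). |black|=10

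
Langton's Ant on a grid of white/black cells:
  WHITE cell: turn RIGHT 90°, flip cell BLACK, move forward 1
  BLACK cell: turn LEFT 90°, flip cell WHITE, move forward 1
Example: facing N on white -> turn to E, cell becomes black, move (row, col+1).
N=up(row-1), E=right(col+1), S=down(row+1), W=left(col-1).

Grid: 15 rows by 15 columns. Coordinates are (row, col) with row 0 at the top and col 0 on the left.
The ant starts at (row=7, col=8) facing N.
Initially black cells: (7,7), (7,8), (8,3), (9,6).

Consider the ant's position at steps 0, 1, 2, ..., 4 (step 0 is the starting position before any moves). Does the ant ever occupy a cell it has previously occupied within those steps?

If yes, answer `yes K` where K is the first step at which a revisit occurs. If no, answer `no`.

Answer: no

Derivation:
Step 1: on BLACK (7,8): turn L to W, flip to white, move to (7,7). |black|=3 — new cell
Step 2: on BLACK (7,7): turn L to S, flip to white, move to (8,7). |black|=2 — new cell
Step 3: on WHITE (8,7): turn R to W, flip to black, move to (8,6). |black|=3 — new cell
Step 4: on WHITE (8,6): turn R to N, flip to black, move to (7,6). |black|=4 — new cell
No revisit within 4 steps.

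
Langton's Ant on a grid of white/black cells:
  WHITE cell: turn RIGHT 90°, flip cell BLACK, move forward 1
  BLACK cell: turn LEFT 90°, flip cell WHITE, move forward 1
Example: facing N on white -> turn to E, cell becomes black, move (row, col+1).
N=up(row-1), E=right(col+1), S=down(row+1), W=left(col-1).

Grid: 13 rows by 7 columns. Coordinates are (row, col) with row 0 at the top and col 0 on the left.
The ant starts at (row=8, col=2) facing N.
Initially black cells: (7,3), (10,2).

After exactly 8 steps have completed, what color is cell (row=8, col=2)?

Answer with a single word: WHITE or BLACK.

Answer: WHITE

Derivation:
Step 1: on WHITE (8,2): turn R to E, flip to black, move to (8,3). |black|=3
Step 2: on WHITE (8,3): turn R to S, flip to black, move to (9,3). |black|=4
Step 3: on WHITE (9,3): turn R to W, flip to black, move to (9,2). |black|=5
Step 4: on WHITE (9,2): turn R to N, flip to black, move to (8,2). |black|=6
Step 5: on BLACK (8,2): turn L to W, flip to white, move to (8,1). |black|=5
Step 6: on WHITE (8,1): turn R to N, flip to black, move to (7,1). |black|=6
Step 7: on WHITE (7,1): turn R to E, flip to black, move to (7,2). |black|=7
Step 8: on WHITE (7,2): turn R to S, flip to black, move to (8,2). |black|=8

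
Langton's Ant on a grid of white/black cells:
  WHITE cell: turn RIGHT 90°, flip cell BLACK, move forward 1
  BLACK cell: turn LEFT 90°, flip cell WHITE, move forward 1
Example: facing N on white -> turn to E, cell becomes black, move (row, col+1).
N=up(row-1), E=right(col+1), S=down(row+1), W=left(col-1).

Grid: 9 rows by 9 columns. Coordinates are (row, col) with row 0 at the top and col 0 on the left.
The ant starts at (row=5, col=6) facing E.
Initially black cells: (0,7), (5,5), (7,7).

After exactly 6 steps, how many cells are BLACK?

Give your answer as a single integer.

Step 1: on WHITE (5,6): turn R to S, flip to black, move to (6,6). |black|=4
Step 2: on WHITE (6,6): turn R to W, flip to black, move to (6,5). |black|=5
Step 3: on WHITE (6,5): turn R to N, flip to black, move to (5,5). |black|=6
Step 4: on BLACK (5,5): turn L to W, flip to white, move to (5,4). |black|=5
Step 5: on WHITE (5,4): turn R to N, flip to black, move to (4,4). |black|=6
Step 6: on WHITE (4,4): turn R to E, flip to black, move to (4,5). |black|=7

Answer: 7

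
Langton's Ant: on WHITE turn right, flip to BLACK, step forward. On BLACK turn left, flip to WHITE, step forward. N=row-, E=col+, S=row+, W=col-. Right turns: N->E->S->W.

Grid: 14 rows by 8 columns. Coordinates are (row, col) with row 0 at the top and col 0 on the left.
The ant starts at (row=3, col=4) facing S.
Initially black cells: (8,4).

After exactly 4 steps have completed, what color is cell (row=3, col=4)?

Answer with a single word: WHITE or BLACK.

Step 1: on WHITE (3,4): turn R to W, flip to black, move to (3,3). |black|=2
Step 2: on WHITE (3,3): turn R to N, flip to black, move to (2,3). |black|=3
Step 3: on WHITE (2,3): turn R to E, flip to black, move to (2,4). |black|=4
Step 4: on WHITE (2,4): turn R to S, flip to black, move to (3,4). |black|=5

Answer: BLACK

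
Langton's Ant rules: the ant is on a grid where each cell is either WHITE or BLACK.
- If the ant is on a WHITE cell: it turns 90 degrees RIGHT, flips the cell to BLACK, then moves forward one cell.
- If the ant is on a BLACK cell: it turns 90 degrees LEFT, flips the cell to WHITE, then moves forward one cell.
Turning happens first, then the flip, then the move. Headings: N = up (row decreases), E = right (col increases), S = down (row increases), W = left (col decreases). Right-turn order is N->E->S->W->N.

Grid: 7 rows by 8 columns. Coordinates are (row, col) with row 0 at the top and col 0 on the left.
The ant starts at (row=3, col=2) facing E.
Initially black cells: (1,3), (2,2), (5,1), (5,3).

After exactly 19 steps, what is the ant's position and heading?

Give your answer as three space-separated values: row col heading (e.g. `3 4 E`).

Answer: 5 3 N

Derivation:
Step 1: on WHITE (3,2): turn R to S, flip to black, move to (4,2). |black|=5
Step 2: on WHITE (4,2): turn R to W, flip to black, move to (4,1). |black|=6
Step 3: on WHITE (4,1): turn R to N, flip to black, move to (3,1). |black|=7
Step 4: on WHITE (3,1): turn R to E, flip to black, move to (3,2). |black|=8
Step 5: on BLACK (3,2): turn L to N, flip to white, move to (2,2). |black|=7
Step 6: on BLACK (2,2): turn L to W, flip to white, move to (2,1). |black|=6
Step 7: on WHITE (2,1): turn R to N, flip to black, move to (1,1). |black|=7
Step 8: on WHITE (1,1): turn R to E, flip to black, move to (1,2). |black|=8
Step 9: on WHITE (1,2): turn R to S, flip to black, move to (2,2). |black|=9
Step 10: on WHITE (2,2): turn R to W, flip to black, move to (2,1). |black|=10
Step 11: on BLACK (2,1): turn L to S, flip to white, move to (3,1). |black|=9
Step 12: on BLACK (3,1): turn L to E, flip to white, move to (3,2). |black|=8
Step 13: on WHITE (3,2): turn R to S, flip to black, move to (4,2). |black|=9
Step 14: on BLACK (4,2): turn L to E, flip to white, move to (4,3). |black|=8
Step 15: on WHITE (4,3): turn R to S, flip to black, move to (5,3). |black|=9
Step 16: on BLACK (5,3): turn L to E, flip to white, move to (5,4). |black|=8
Step 17: on WHITE (5,4): turn R to S, flip to black, move to (6,4). |black|=9
Step 18: on WHITE (6,4): turn R to W, flip to black, move to (6,3). |black|=10
Step 19: on WHITE (6,3): turn R to N, flip to black, move to (5,3). |black|=11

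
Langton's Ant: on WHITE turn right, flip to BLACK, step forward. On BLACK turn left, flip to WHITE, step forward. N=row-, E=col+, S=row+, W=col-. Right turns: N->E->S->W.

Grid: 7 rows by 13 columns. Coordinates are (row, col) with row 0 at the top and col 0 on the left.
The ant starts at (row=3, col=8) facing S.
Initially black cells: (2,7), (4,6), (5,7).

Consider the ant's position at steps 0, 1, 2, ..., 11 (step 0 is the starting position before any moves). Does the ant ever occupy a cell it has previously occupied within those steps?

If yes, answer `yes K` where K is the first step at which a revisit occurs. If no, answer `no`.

Step 1: on WHITE (3,8): turn R to W, flip to black, move to (3,7). |black|=4 — new cell
Step 2: on WHITE (3,7): turn R to N, flip to black, move to (2,7). |black|=5 — new cell
Step 3: on BLACK (2,7): turn L to W, flip to white, move to (2,6). |black|=4 — new cell
Step 4: on WHITE (2,6): turn R to N, flip to black, move to (1,6). |black|=5 — new cell
Step 5: on WHITE (1,6): turn R to E, flip to black, move to (1,7). |black|=6 — new cell
Step 6: on WHITE (1,7): turn R to S, flip to black, move to (2,7). |black|=7 — REVISIT

Answer: yes 6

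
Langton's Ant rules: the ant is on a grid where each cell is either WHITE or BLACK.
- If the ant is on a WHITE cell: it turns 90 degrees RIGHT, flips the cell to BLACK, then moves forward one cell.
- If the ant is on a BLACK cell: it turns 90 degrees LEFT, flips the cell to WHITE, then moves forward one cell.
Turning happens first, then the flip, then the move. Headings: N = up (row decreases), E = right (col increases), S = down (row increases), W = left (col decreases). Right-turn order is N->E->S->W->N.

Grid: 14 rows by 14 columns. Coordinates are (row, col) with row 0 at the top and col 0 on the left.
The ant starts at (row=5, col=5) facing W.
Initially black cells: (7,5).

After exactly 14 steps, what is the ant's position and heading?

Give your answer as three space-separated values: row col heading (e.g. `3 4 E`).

Answer: 8 4 W

Derivation:
Step 1: on WHITE (5,5): turn R to N, flip to black, move to (4,5). |black|=2
Step 2: on WHITE (4,5): turn R to E, flip to black, move to (4,6). |black|=3
Step 3: on WHITE (4,6): turn R to S, flip to black, move to (5,6). |black|=4
Step 4: on WHITE (5,6): turn R to W, flip to black, move to (5,5). |black|=5
Step 5: on BLACK (5,5): turn L to S, flip to white, move to (6,5). |black|=4
Step 6: on WHITE (6,5): turn R to W, flip to black, move to (6,4). |black|=5
Step 7: on WHITE (6,4): turn R to N, flip to black, move to (5,4). |black|=6
Step 8: on WHITE (5,4): turn R to E, flip to black, move to (5,5). |black|=7
Step 9: on WHITE (5,5): turn R to S, flip to black, move to (6,5). |black|=8
Step 10: on BLACK (6,5): turn L to E, flip to white, move to (6,6). |black|=7
Step 11: on WHITE (6,6): turn R to S, flip to black, move to (7,6). |black|=8
Step 12: on WHITE (7,6): turn R to W, flip to black, move to (7,5). |black|=9
Step 13: on BLACK (7,5): turn L to S, flip to white, move to (8,5). |black|=8
Step 14: on WHITE (8,5): turn R to W, flip to black, move to (8,4). |black|=9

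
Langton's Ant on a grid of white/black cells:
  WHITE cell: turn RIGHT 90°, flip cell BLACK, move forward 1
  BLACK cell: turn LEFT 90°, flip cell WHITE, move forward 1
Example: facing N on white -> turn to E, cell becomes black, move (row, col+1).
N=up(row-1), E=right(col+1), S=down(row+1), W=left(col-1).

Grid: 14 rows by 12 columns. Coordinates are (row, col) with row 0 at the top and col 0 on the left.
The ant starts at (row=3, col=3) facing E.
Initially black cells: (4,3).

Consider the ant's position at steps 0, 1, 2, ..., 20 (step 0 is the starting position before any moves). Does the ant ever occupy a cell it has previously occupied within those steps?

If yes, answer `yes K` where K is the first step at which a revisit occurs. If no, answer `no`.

Answer: yes 5

Derivation:
Step 1: on WHITE (3,3): turn R to S, flip to black, move to (4,3). |black|=2 — new cell
Step 2: on BLACK (4,3): turn L to E, flip to white, move to (4,4). |black|=1 — new cell
Step 3: on WHITE (4,4): turn R to S, flip to black, move to (5,4). |black|=2 — new cell
Step 4: on WHITE (5,4): turn R to W, flip to black, move to (5,3). |black|=3 — new cell
Step 5: on WHITE (5,3): turn R to N, flip to black, move to (4,3). |black|=4 — REVISIT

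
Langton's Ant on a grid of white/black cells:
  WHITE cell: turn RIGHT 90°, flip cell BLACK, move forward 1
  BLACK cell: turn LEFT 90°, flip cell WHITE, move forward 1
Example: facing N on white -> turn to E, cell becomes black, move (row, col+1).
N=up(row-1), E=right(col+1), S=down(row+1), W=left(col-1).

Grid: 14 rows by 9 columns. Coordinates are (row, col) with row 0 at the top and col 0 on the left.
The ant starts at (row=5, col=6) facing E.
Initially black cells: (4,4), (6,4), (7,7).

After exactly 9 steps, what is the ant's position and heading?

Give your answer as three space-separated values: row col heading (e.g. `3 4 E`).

Step 1: on WHITE (5,6): turn R to S, flip to black, move to (6,6). |black|=4
Step 2: on WHITE (6,6): turn R to W, flip to black, move to (6,5). |black|=5
Step 3: on WHITE (6,5): turn R to N, flip to black, move to (5,5). |black|=6
Step 4: on WHITE (5,5): turn R to E, flip to black, move to (5,6). |black|=7
Step 5: on BLACK (5,6): turn L to N, flip to white, move to (4,6). |black|=6
Step 6: on WHITE (4,6): turn R to E, flip to black, move to (4,7). |black|=7
Step 7: on WHITE (4,7): turn R to S, flip to black, move to (5,7). |black|=8
Step 8: on WHITE (5,7): turn R to W, flip to black, move to (5,6). |black|=9
Step 9: on WHITE (5,6): turn R to N, flip to black, move to (4,6). |black|=10

Answer: 4 6 N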